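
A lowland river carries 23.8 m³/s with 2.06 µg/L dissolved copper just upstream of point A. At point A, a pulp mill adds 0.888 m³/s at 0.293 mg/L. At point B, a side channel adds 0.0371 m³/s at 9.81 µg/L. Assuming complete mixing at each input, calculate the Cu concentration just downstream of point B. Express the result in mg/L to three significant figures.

2.06 µg/L = 0.00206 mg/L.
After input A: C = (23.8·0.00206 + 0.888·0.293) / 24.69 = 0.01252 mg/L.
9.81 µg/L = 0.00981 mg/L.
After input B: C = (24.69·0.01252 + 0.0371·0.00981) / 24.73 = 0.01252 mg/L.

0.0125 mg/L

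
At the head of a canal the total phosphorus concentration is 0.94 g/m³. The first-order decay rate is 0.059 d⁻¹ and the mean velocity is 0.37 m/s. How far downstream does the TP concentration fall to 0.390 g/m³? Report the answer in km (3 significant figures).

477 km

From C = C₀·e^(−kt), t = ln(C₀/C)/k = ln(0.94/0.390)/0.059 = 0.8797/0.059 = 14.91 d.
Distance = v·t = 0.37 m/s × 1.288e+06 s = 4.767e+05 m = 476.7 km.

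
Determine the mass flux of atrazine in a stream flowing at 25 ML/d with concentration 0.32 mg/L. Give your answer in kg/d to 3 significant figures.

25 ML/d = 0.2894 m³/s.
Mass flux = Q·C = 0.2894 m³/s × 0.32 g/m³ = 0.09259 g/s.
= 0.09259 g/s × 86.4 = 8 kg/d.

8.00 kg/d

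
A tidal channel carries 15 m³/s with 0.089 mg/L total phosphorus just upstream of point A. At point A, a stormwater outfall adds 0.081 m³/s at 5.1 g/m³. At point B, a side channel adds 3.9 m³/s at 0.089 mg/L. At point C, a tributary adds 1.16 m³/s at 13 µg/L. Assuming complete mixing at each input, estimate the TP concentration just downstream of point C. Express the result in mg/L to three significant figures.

0.105 mg/L

After input A: C = (15·0.089 + 0.081·5.1) / 15.08 = 0.1159 mg/L.
After input B: C = (15.08·0.1159 + 3.9·0.089) / 18.98 = 0.1104 mg/L.
13 µg/L = 0.013 mg/L.
After input C: C = (18.98·0.1104 + 1.16·0.013) / 20.14 = 0.1048 mg/L.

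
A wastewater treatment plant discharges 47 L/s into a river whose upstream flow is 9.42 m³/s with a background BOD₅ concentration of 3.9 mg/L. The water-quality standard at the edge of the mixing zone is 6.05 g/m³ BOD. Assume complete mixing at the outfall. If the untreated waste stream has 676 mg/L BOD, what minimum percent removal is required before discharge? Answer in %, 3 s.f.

47 L/s = 0.047 m³/s.
Mass balance: 6.05·9.467 = 0.047·Cₑ + 9.42·3.9.
Cₑ = (57.28 − 36.74) / 0.047 = 437 mg/L.
Required removal = 1 − 437/676 = 35.36 %.

35.4 %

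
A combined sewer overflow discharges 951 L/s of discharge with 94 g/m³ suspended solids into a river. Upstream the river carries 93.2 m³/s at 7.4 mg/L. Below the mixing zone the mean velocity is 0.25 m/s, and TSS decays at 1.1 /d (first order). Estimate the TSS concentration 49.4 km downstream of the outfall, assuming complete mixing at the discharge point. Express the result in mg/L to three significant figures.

951 L/s = 0.951 m³/s.
After complete mixing, C₀ = (0.951·94 + 93.2·7.4) / 94.15 = 8.275 mg/L.
Travel time t = 4.94e+04 m / 0.25 m/s = 1.976e+05 s = 2.287 d.
C = 8.275·exp(−1.1·2.287) = 8.275·0.0808 = 0.6686 mg/L.

0.669 mg/L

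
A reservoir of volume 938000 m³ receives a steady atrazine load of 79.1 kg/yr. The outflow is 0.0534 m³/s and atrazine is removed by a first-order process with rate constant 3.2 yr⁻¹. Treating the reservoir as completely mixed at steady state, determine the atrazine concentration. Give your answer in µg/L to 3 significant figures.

16.9 µg/L

Outflow Q = 0.0534 m³/s × 3.156e+07 s/yr = 1.685e+06 m³/yr.
Steady-state CSTR mass balance: W = Q·C + k·V·C, so C = W/(Q + kV).
Q + kV = 1.685e+06 + 3.2·938000 = 4.687e+06 m³/yr.
C = 79.1/4.687e+06 = 1.688e-05 kg/m³ = 0.01688 mg/L = 16.88 µg/L.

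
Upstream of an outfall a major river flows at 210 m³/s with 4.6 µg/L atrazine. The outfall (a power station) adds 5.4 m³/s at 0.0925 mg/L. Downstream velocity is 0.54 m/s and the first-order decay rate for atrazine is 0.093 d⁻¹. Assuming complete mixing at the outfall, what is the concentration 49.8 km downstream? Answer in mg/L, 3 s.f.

0.00616 mg/L

4.6 µg/L = 0.0046 mg/L.
After complete mixing, C₀ = (5.4·0.0925 + 210·0.0046) / 215.4 = 0.006804 mg/L.
Travel time t = 4.98e+04 m / 0.54 m/s = 9.222e+04 s = 1.067 d.
C = 0.006804·exp(−0.093·1.067) = 0.006804·0.9055 = 0.006161 mg/L.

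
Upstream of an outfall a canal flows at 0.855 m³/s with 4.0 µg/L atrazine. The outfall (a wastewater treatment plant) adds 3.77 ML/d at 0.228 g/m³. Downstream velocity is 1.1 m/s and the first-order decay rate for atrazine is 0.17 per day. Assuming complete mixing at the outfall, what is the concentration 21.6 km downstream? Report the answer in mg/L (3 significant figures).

3.77 ML/d = 0.04363 m³/s.
4.0 µg/L = 0.004 mg/L.
After complete mixing, C₀ = (0.04363·0.228 + 0.855·0.004) / 0.8986 = 0.01488 mg/L.
Travel time t = 2.16e+04 m / 1.1 m/s = 1.964e+04 s = 0.2273 d.
C = 0.01488·exp(−0.17·0.2273) = 0.01488·0.9621 = 0.01431 mg/L.

0.0143 mg/L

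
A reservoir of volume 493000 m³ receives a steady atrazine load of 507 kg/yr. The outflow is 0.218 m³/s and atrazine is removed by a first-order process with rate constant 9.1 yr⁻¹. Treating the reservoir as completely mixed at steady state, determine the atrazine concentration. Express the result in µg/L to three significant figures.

Outflow Q = 0.218 m³/s × 3.156e+07 s/yr = 6.88e+06 m³/yr.
Steady-state CSTR mass balance: W = Q·C + k·V·C, so C = W/(Q + kV).
Q + kV = 6.88e+06 + 9.1·493000 = 1.137e+07 m³/yr.
C = 507/1.137e+07 = 4.461e-05 kg/m³ = 0.04461 mg/L = 44.61 µg/L.

44.6 µg/L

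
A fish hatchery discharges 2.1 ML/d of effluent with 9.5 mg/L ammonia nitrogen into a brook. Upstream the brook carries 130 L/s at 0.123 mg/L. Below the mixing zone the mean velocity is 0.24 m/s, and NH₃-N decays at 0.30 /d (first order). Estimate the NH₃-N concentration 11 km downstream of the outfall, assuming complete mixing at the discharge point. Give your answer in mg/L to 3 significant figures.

2.1 ML/d = 0.02431 m³/s.
130 L/s = 0.13 m³/s.
After complete mixing, C₀ = (0.02431·9.5 + 0.13·0.123) / 0.1543 = 1.6 mg/L.
Travel time t = 1.1e+04 m / 0.24 m/s = 4.583e+04 s = 0.5305 d.
C = 1.6·exp(−0.30·0.5305) = 1.6·0.8529 = 1.365 mg/L.

1.36 mg/L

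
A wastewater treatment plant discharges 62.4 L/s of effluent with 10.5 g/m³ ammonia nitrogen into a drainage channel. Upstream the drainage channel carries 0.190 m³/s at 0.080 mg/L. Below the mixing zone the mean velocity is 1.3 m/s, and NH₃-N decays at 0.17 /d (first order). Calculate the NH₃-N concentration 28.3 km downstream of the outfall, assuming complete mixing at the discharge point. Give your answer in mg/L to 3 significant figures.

62.4 L/s = 0.0624 m³/s.
After complete mixing, C₀ = (0.0624·10.5 + 0.19·0.08) / 0.2524 = 2.656 mg/L.
Travel time t = 2.83e+04 m / 1.3 m/s = 2.177e+04 s = 0.252 d.
C = 2.656·exp(−0.17·0.252) = 2.656·0.9581 = 2.545 mg/L.

2.54 mg/L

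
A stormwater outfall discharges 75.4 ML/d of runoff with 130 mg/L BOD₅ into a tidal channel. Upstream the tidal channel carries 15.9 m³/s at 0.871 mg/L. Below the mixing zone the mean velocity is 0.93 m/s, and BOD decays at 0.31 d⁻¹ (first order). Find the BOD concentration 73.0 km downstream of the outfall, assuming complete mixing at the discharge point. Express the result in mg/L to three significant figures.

75.4 ML/d = 0.8727 m³/s.
After complete mixing, C₀ = (0.8727·130 + 15.9·0.871) / 16.77 = 7.59 mg/L.
Travel time t = 7.3e+04 m / 0.93 m/s = 7.849e+04 s = 0.9085 d.
C = 7.59·exp(−0.31·0.9085) = 7.59·0.7545 = 5.727 mg/L.

5.73 mg/L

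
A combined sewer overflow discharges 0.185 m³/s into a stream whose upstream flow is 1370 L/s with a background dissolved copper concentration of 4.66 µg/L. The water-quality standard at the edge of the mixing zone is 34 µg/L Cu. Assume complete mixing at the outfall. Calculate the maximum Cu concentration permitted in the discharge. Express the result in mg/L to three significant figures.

1370 L/s = 1.37 m³/s.
4.66 µg/L = 0.00466 mg/L.
34 µg/L = 0.034 mg/L.
Mass balance: 0.034·1.555 = 0.185·Cₑ + 1.37·0.00466.
Cₑ = (0.05287 − 0.006384) / 0.185 = 0.2513 mg/L.

0.251 mg/L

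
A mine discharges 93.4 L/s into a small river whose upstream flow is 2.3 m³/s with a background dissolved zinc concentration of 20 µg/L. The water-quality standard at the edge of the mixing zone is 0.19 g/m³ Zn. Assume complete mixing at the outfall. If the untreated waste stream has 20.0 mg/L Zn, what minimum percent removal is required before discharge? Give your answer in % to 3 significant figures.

78.1 %

93.4 L/s = 0.0934 m³/s.
20 µg/L = 0.02 mg/L.
Mass balance: 0.19·2.393 = 0.0934·Cₑ + 2.3·0.02.
Cₑ = (0.4547 − 0.046) / 0.0934 = 4.376 mg/L.
Required removal = 1 − 4.376/20.0 = 78.12 %.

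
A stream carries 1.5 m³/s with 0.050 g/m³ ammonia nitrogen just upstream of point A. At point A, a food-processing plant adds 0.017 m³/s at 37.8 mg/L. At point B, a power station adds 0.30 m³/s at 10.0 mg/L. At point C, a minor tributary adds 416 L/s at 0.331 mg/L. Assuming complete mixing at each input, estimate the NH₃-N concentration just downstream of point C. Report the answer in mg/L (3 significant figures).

After input A: C = (1.5·0.05 + 0.017·37.8) / 1.517 = 0.473 mg/L.
After input B: C = (1.517·0.473 + 0.3·10) / 1.817 = 2.046 mg/L.
416 L/s = 0.416 m³/s.
After input C: C = (1.817·2.046 + 0.416·0.331) / 2.233 = 1.727 mg/L.

1.73 mg/L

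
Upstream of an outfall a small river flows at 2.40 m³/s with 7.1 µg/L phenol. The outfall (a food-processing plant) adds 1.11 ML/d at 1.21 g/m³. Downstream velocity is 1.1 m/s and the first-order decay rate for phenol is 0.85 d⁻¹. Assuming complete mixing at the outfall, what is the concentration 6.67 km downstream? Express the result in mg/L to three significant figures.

1.11 ML/d = 0.01285 m³/s.
7.1 µg/L = 0.0071 mg/L.
After complete mixing, C₀ = (0.01285·1.21 + 2.4·0.0071) / 2.413 = 0.0135 mg/L.
Travel time t = 6670 m / 1.1 m/s = 6064 s = 0.07018 d.
C = 0.0135·exp(−0.85·0.07018) = 0.0135·0.9421 = 0.01272 mg/L.

0.0127 mg/L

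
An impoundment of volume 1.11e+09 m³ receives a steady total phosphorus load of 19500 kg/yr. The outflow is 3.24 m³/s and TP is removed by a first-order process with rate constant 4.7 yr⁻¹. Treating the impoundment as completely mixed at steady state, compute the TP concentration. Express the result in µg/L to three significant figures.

Outflow Q = 3.24 m³/s × 3.156e+07 s/yr = 1.022e+08 m³/yr.
Steady-state CSTR mass balance: W = Q·C + k·V·C, so C = W/(Q + kV).
Q + kV = 1.022e+08 + 4.7·1.11e+09 = 5.319e+09 m³/yr.
C = 19500/5.319e+09 = 3.666e-06 kg/m³ = 0.003666 mg/L = 3.666 µg/L.

3.67 µg/L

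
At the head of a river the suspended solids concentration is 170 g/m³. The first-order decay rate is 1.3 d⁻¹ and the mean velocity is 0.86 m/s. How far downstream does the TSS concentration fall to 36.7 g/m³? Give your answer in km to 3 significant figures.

87.6 km

From C = C₀·e^(−kt), t = ln(C₀/C)/k = ln(170/36.7)/1.3 = 1.533/1.3 = 1.179 d.
Distance = v·t = 0.86 m/s × 1.019e+05 s = 8.762e+04 m = 87.62 km.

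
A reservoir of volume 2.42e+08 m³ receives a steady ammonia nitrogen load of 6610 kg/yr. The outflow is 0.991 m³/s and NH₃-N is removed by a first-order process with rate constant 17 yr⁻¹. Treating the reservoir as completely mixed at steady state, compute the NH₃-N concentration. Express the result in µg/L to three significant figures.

Outflow Q = 0.991 m³/s × 3.156e+07 s/yr = 3.127e+07 m³/yr.
Steady-state CSTR mass balance: W = Q·C + k·V·C, so C = W/(Q + kV).
Q + kV = 3.127e+07 + 17·2.42e+08 = 4.145e+09 m³/yr.
C = 6610/4.145e+09 = 1.595e-06 kg/m³ = 0.001595 mg/L = 1.595 µg/L.

1.59 µg/L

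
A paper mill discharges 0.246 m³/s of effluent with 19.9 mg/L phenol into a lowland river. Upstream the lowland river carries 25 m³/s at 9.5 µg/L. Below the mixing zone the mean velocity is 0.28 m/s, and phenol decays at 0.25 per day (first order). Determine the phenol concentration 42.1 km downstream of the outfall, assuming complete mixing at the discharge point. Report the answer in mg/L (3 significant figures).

0.132 mg/L

9.5 µg/L = 0.0095 mg/L.
After complete mixing, C₀ = (0.246·19.9 + 25·0.0095) / 25.25 = 0.2033 mg/L.
Travel time t = 4.21e+04 m / 0.28 m/s = 1.504e+05 s = 1.74 d.
C = 0.2033·exp(−0.25·1.74) = 0.2033·0.6472 = 0.1316 mg/L.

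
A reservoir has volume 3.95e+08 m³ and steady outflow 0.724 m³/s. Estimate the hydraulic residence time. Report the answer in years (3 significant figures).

Q = 0.724 m³/s × 3.156e+07 s/yr = 2.285e+07 m³/yr.
Hydraulic residence time τ = V/Q = 3.95e+08/2.285e+07 = 17.29 yr.

17.3 yr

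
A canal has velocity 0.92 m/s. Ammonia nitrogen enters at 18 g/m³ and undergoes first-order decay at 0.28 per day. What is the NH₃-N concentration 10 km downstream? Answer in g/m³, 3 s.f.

17.4 g/m³

Travel time t = 10 km / 0.92 m/s = 1e+04/0.92 = 1.087e+04 s = 0.1258 d.
First-order decay: C = 18·exp(−0.28·0.1258) = 18·0.9654 = 17.38 g/m³.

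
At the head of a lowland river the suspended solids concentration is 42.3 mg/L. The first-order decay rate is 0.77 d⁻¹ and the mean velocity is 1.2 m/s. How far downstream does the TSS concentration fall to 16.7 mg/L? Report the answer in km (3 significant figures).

From C = C₀·e^(−kt), t = ln(C₀/C)/k = ln(42.3/16.7)/0.77 = 0.9294/0.77 = 1.207 d.
Distance = v·t = 1.2 m/s × 1.043e+05 s = 1.251e+05 m = 125.1 km.

125 km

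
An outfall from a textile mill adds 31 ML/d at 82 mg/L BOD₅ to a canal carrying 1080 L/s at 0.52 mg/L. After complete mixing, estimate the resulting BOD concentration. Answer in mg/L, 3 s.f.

20.8 mg/L

31 ML/d = 0.3588 m³/s.
1080 L/s = 1.08 m³/s.
Conservation of mass across the mixing zone: C = (0.3588·82 + 1.08·0.52) / (0.3588 + 1.08) = 29.98/1.439 = 20.84 mg/L.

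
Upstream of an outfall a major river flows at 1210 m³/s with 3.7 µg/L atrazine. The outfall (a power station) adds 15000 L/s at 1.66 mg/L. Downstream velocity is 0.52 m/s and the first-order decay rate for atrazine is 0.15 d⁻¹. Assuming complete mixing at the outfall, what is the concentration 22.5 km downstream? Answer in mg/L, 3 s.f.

15000 L/s = 15 m³/s.
3.7 µg/L = 0.0037 mg/L.
After complete mixing, C₀ = (15·1.66 + 1210·0.0037) / 1225 = 0.02398 mg/L.
Travel time t = 2.25e+04 m / 0.52 m/s = 4.327e+04 s = 0.5008 d.
C = 0.02398·exp(−0.15·0.5008) = 0.02398·0.9276 = 0.02225 mg/L.

0.0222 mg/L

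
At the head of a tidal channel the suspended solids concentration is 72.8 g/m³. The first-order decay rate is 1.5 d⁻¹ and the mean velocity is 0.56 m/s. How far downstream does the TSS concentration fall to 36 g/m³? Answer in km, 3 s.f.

22.7 km

From C = C₀·e^(−kt), t = ln(C₀/C)/k = ln(72.8/36)/1.5 = 0.7042/1.5 = 0.4695 d.
Distance = v·t = 0.56 m/s × 4.056e+04 s = 2.271e+04 m = 22.71 km.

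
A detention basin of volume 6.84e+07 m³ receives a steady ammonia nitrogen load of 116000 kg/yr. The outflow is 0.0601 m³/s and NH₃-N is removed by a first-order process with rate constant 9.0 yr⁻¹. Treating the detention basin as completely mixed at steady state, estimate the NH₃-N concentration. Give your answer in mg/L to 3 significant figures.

0.188 mg/L

Outflow Q = 0.0601 m³/s × 3.156e+07 s/yr = 1.897e+06 m³/yr.
Steady-state CSTR mass balance: W = Q·C + k·V·C, so C = W/(Q + kV).
Q + kV = 1.897e+06 + 9.0·6.84e+07 = 6.175e+08 m³/yr.
C = 116000/6.175e+08 = 0.0001879 kg/m³ = 0.1879 mg/L.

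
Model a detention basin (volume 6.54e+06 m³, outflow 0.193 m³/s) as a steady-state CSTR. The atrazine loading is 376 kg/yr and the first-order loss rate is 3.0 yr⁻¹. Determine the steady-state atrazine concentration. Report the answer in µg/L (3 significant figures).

Outflow Q = 0.193 m³/s × 3.156e+07 s/yr = 6.091e+06 m³/yr.
Steady-state CSTR mass balance: W = Q·C + k·V·C, so C = W/(Q + kV).
Q + kV = 6.091e+06 + 3.0·6.54e+06 = 2.571e+07 m³/yr.
C = 376/2.571e+07 = 1.462e-05 kg/m³ = 0.01462 mg/L = 14.62 µg/L.

14.6 µg/L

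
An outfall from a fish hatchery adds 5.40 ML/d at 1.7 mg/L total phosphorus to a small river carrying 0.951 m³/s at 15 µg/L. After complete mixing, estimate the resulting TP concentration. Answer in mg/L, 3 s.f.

5.40 ML/d = 0.0625 m³/s.
15 µg/L = 0.015 mg/L.
By mass balance at complete mixing, C = (0.0625·1.7 + 0.951·0.015) / (0.0625 + 0.951) = 0.1205/1.014 = 0.1189 mg/L.

0.119 mg/L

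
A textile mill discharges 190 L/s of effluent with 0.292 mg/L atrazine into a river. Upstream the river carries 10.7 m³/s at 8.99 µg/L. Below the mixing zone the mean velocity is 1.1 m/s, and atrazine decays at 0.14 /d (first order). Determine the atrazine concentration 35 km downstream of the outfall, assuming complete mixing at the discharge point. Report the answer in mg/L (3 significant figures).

0.0132 mg/L

190 L/s = 0.19 m³/s.
8.99 µg/L = 0.00899 mg/L.
After complete mixing, C₀ = (0.19·0.292 + 10.7·0.00899) / 10.89 = 0.01393 mg/L.
Travel time t = 3.5e+04 m / 1.1 m/s = 3.182e+04 s = 0.3683 d.
C = 0.01393·exp(−0.14·0.3683) = 0.01393·0.9497 = 0.01323 mg/L.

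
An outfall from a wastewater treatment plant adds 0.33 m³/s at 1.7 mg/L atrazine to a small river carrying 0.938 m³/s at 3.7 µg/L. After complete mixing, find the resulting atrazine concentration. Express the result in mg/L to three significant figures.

3.7 µg/L = 0.0037 mg/L.
Flow-weighted mixing gives C = (0.33·1.7 + 0.938·0.0037) / (0.33 + 0.938) = 0.5645/1.268 = 0.4452 mg/L.

0.445 mg/L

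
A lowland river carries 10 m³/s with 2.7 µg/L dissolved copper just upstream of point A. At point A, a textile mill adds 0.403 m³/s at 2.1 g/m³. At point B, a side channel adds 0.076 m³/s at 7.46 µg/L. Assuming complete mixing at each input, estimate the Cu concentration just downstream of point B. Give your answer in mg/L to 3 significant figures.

2.7 µg/L = 0.0027 mg/L.
After input A: C = (10·0.0027 + 0.403·2.1) / 10.4 = 0.08395 mg/L.
7.46 µg/L = 0.00746 mg/L.
After input B: C = (10.4·0.08395 + 0.076·0.00746) / 10.48 = 0.08339 mg/L.

0.0834 mg/L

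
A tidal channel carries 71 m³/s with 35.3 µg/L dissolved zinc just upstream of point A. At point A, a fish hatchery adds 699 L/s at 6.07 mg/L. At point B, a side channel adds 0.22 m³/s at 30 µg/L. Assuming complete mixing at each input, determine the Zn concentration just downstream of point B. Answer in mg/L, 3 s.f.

0.0939 mg/L

35.3 µg/L = 0.0353 mg/L.
699 L/s = 0.699 m³/s.
After input A: C = (71·0.0353 + 0.699·6.07) / 71.7 = 0.09413 mg/L.
30 µg/L = 0.03 mg/L.
After input B: C = (71.7·0.09413 + 0.22·0.03) / 71.92 = 0.09394 mg/L.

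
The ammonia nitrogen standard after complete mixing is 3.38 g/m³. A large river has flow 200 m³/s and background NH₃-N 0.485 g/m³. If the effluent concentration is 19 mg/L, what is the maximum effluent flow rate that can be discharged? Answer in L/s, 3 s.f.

37100 L/s

Mass balance at complete mixing: C_std·(Q_w + Q_r) = Q_w·C_e + Q_r·C_b.
Rearranging, Q_w = Q_r·(C_std − C_b)/(C_e − C_std) = 200·(3.38 − 0.485) / (19 − 3.38) = 37.07 m³/s.
= 3.707e+04 L/s.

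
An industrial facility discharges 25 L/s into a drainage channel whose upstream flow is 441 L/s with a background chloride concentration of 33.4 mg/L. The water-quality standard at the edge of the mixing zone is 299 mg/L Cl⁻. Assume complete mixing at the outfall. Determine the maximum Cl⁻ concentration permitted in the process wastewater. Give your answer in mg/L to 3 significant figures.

25 L/s = 0.025 m³/s.
441 L/s = 0.441 m³/s.
Mass balance: 299·0.466 = 0.025·Cₑ + 0.441·33.4.
Cₑ = (139.3 − 14.73) / 0.025 = 4984 mg/L.

4980 mg/L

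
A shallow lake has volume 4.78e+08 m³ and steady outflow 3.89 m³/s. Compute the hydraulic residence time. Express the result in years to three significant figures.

Q = 3.89 m³/s × 3.156e+07 s/yr = 1.228e+08 m³/yr.
Hydraulic residence time τ = V/Q = 4.78e+08/1.228e+08 = 3.894 yr.

3.89 yr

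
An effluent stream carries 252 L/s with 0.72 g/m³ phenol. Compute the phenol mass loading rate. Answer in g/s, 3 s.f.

0.181 g/s

252 L/s = 0.252 m³/s.
Mass flux = Q·C = 0.252 m³/s × 0.72 g/m³ = 0.1814 g/s.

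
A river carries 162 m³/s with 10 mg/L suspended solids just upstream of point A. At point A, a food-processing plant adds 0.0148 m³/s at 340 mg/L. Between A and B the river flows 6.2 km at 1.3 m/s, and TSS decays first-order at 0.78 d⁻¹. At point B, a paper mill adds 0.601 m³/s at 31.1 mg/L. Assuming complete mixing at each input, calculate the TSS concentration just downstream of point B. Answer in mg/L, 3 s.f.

After input A: C = (162·10 + 0.0148·340) / 162 = 10.03 mg/L.
Over the 6.2 km reach to input B (t = 4769 s = 0.0552 d), decay gives C = 10.03·exp(−0.78·0.0552) = 9.607 mg/L.
After input B: C = (162·9.607 + 0.601·31.1) / 162.6 = 9.687 mg/L.

9.69 mg/L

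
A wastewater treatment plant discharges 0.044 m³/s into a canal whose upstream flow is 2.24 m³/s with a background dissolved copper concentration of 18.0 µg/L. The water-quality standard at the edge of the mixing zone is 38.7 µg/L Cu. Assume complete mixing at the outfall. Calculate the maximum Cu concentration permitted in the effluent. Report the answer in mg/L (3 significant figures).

1.09 mg/L

18.0 µg/L = 0.018 mg/L.
38.7 µg/L = 0.0387 mg/L.
Mass balance: 0.0387·2.284 = 0.044·Cₑ + 2.24·0.018.
Cₑ = (0.08839 − 0.04032) / 0.044 = 1.093 mg/L.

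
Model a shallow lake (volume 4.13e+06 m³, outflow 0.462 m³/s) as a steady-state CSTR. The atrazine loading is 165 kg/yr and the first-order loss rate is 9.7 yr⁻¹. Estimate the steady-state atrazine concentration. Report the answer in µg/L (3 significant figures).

Outflow Q = 0.462 m³/s × 3.156e+07 s/yr = 1.458e+07 m³/yr.
Steady-state CSTR mass balance: W = Q·C + k·V·C, so C = W/(Q + kV).
Q + kV = 1.458e+07 + 9.7·4.13e+06 = 5.464e+07 m³/yr.
C = 165/5.464e+07 = 3.02e-06 kg/m³ = 0.00302 mg/L = 3.02 µg/L.

3.02 µg/L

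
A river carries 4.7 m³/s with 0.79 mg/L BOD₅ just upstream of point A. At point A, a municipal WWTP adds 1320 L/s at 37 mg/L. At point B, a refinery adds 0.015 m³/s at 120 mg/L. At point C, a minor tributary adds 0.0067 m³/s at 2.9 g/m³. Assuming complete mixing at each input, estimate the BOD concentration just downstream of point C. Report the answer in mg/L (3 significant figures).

9.00 mg/L

1320 L/s = 1.32 m³/s.
After input A: C = (4.7·0.79 + 1.32·37) / 6.02 = 8.73 mg/L.
After input B: C = (6.02·8.73 + 0.015·120) / 6.035 = 9.006 mg/L.
After input C: C = (6.035·9.006 + 0.0067·2.9) / 6.042 = 9 mg/L.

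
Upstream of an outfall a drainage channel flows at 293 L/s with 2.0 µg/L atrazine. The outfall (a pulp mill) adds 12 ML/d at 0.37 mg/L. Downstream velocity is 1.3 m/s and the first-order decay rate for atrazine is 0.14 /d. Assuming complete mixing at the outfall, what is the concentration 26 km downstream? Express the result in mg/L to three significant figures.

0.117 mg/L

12 ML/d = 0.1389 m³/s.
293 L/s = 0.293 m³/s.
2.0 µg/L = 0.002 mg/L.
After complete mixing, C₀ = (0.1389·0.37 + 0.293·0.002) / 0.4319 = 0.1203 mg/L.
Travel time t = 2.6e+04 m / 1.3 m/s = 2e+04 s = 0.2315 d.
C = 0.1203·exp(−0.14·0.2315) = 0.1203·0.9681 = 0.1165 mg/L.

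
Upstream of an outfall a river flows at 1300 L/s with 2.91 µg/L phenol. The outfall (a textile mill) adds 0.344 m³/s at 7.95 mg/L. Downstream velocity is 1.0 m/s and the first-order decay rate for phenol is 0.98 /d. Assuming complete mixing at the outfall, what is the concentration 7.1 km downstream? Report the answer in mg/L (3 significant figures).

1.54 mg/L

1300 L/s = 1.3 m³/s.
2.91 µg/L = 0.00291 mg/L.
After complete mixing, C₀ = (0.344·7.95 + 1.3·0.00291) / 1.644 = 1.666 mg/L.
Travel time t = 7100 m / 1.0 m/s = 7100 s = 0.08218 d.
C = 1.666·exp(−0.98·0.08218) = 1.666·0.9226 = 1.537 mg/L.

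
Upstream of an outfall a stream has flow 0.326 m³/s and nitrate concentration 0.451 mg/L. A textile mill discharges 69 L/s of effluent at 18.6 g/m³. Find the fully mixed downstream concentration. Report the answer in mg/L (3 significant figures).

69 L/s = 0.069 m³/s.
By mass balance at complete mixing, C = (0.069·18.6 + 0.326·0.451) / (0.069 + 0.326) = 1.43/0.395 = 3.621 mg/L.

3.62 mg/L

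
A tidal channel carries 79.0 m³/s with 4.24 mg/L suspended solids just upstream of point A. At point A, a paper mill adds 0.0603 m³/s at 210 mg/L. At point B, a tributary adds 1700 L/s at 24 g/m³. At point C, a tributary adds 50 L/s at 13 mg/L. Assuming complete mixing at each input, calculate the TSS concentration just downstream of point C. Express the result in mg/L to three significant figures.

After input A: C = (79·4.24 + 0.0603·210) / 79.06 = 4.397 mg/L.
1700 L/s = 1.7 m³/s.
After input B: C = (79.06·4.397 + 1.7·24) / 80.76 = 4.81 mg/L.
50 L/s = 0.05 m³/s.
After input C: C = (80.76·4.81 + 0.05·13) / 80.81 = 4.815 mg/L.

4.81 mg/L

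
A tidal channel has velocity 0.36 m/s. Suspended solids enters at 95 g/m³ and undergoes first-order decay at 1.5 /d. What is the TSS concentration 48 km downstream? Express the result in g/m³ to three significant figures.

9.38 g/m³

Travel time t = 48 km / 0.36 m/s = 4.8e+04/0.36 = 1.333e+05 s = 1.543 d.
First-order decay: C = 95·exp(−1.5·1.543) = 95·0.09878 = 9.385 g/m³.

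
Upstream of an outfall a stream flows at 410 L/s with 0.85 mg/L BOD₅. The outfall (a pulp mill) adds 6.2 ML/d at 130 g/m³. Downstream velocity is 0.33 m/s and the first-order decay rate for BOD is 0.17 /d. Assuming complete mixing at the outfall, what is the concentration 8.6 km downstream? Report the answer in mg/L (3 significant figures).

19.1 mg/L

6.2 ML/d = 0.07176 m³/s.
410 L/s = 0.41 m³/s.
After complete mixing, C₀ = (0.07176·130 + 0.41·0.85) / 0.4818 = 20.09 mg/L.
Travel time t = 8600 m / 0.33 m/s = 2.606e+04 s = 0.3016 d.
C = 20.09·exp(−0.17·0.3016) = 20.09·0.95 = 19.08 mg/L.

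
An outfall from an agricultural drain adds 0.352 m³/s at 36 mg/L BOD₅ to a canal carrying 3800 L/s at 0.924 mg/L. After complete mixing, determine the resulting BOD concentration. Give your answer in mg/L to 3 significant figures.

3.90 mg/L

3800 L/s = 3.8 m³/s.
By mass balance at complete mixing, C = (0.352·36 + 3.8·0.924) / (0.352 + 3.8) = 16.18/4.152 = 3.898 mg/L.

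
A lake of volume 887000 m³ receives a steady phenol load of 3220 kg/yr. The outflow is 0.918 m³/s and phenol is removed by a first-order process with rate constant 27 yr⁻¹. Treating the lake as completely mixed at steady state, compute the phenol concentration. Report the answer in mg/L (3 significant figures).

0.0608 mg/L

Outflow Q = 0.918 m³/s × 3.156e+07 s/yr = 2.897e+07 m³/yr.
Steady-state CSTR mass balance: W = Q·C + k·V·C, so C = W/(Q + kV).
Q + kV = 2.897e+07 + 27·887000 = 5.292e+07 m³/yr.
C = 3220/5.292e+07 = 6.085e-05 kg/m³ = 0.06085 mg/L.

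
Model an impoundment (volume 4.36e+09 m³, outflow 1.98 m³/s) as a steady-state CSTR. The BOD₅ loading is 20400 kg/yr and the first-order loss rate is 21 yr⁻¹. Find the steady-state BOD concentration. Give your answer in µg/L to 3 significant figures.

0.223 µg/L

Outflow Q = 1.98 m³/s × 3.156e+07 s/yr = 6.248e+07 m³/yr.
Steady-state CSTR mass balance: W = Q·C + k·V·C, so C = W/(Q + kV).
Q + kV = 6.248e+07 + 21·4.36e+09 = 9.162e+10 m³/yr.
C = 20400/9.162e+10 = 2.227e-07 kg/m³ = 0.0002227 mg/L = 0.2227 µg/L.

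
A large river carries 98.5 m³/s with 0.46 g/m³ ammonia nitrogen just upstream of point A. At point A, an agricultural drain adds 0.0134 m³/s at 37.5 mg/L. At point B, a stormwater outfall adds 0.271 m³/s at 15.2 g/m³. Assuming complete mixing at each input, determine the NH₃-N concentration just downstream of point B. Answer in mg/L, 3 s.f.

0.505 mg/L

After input A: C = (98.5·0.46 + 0.0134·37.5) / 98.51 = 0.465 mg/L.
After input B: C = (98.51·0.465 + 0.271·15.2) / 98.78 = 0.5055 mg/L.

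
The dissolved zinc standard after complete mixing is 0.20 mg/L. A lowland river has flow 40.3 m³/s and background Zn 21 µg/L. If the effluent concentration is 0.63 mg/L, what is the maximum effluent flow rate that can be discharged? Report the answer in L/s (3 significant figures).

21 µg/L = 0.021 mg/L.
Mass balance at complete mixing: C_std·(Q_w + Q_r) = Q_w·C_e + Q_r·C_b.
Rearranging, Q_w = Q_r·(C_std − C_b)/(C_e − C_std) = 40.3·(0.2 − 0.021) / (0.63 − 0.2) = 16.78 m³/s.
= 1.678e+04 L/s.

16800 L/s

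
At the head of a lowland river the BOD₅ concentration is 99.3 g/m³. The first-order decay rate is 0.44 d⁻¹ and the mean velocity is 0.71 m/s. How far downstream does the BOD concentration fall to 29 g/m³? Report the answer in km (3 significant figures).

172 km

From C = C₀·e^(−kt), t = ln(C₀/C)/k = ln(99.3/29)/0.44 = 1.231/0.44 = 2.797 d.
Distance = v·t = 0.71 m/s × 2.417e+05 s = 1.716e+05 m = 171.6 km.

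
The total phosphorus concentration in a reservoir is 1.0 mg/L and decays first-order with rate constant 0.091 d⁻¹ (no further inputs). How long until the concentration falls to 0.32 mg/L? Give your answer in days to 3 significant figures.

12.5 d

t = ln(C₀/C)/k = ln(1.0/0.32)/0.091 = 1.139/0.091 = 12.52 d.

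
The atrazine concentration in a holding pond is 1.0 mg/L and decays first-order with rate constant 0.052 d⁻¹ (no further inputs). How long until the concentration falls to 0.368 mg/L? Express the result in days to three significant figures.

t = ln(C₀/C)/k = ln(1.0/0.368)/0.052 = 0.9997/0.052 = 19.22 d.

19.2 d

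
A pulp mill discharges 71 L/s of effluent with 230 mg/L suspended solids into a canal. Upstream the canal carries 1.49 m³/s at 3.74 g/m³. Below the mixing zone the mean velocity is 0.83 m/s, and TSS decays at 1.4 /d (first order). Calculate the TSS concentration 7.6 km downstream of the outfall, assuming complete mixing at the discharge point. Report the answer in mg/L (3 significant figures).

71 L/s = 0.071 m³/s.
After complete mixing, C₀ = (0.071·230 + 1.49·3.74) / 1.561 = 14.03 mg/L.
Travel time t = 7600 m / 0.83 m/s = 9157 s = 0.106 d.
C = 14.03·exp(−1.4·0.106) = 14.03·0.8621 = 12.1 mg/L.

12.1 mg/L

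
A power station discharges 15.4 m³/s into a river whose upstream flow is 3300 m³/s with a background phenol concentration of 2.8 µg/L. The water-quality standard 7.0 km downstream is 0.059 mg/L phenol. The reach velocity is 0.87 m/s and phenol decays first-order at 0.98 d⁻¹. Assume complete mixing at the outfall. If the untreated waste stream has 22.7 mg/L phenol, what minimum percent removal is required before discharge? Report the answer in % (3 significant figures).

2.8 µg/L = 0.0028 mg/L.
Travel time to the compliance point: t = 7000/0.87 = 8046 s = 0.09312 d; decay factor exp(−0.98·0.09312) = 0.9128.
So the concentration just after mixing may be at most 0.059/0.9128 = 0.06464 mg/L.
Mass balance: 0.06464·3315 = 15.4·Cₑ + 3300·0.0028.
Cₑ = (214.3 − 9.24) / 15.4 = 13.32 mg/L.
Required removal = 1 − 13.32/22.7 = 41.34 %.

41.3 %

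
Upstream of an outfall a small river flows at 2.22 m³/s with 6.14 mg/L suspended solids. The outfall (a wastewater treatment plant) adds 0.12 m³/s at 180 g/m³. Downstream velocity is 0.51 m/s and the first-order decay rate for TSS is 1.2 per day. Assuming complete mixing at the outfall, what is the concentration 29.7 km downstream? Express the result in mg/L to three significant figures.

6.71 mg/L

After complete mixing, C₀ = (0.12·180 + 2.22·6.14) / 2.34 = 15.06 mg/L.
Travel time t = 2.97e+04 m / 0.51 m/s = 5.824e+04 s = 0.674 d.
C = 15.06·exp(−1.2·0.674) = 15.06·0.4454 = 6.706 mg/L.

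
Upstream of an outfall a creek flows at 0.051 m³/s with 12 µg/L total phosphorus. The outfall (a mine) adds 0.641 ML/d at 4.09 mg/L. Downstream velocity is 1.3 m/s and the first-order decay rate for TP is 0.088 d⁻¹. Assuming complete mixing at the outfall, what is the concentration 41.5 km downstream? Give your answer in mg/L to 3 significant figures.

0.641 ML/d = 0.007419 m³/s.
12 µg/L = 0.012 mg/L.
After complete mixing, C₀ = (0.007419·4.09 + 0.051·0.012) / 0.05842 = 0.5299 mg/L.
Travel time t = 4.15e+04 m / 1.3 m/s = 3.192e+04 s = 0.3695 d.
C = 0.5299·exp(−0.088·0.3695) = 0.5299·0.968 = 0.5129 mg/L.

0.513 mg/L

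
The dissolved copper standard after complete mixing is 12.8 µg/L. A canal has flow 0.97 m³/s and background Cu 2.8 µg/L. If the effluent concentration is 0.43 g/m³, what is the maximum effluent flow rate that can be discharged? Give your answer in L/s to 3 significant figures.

2.8 µg/L = 0.0028 mg/L.
12.8 µg/L = 0.0128 mg/L.
Mass balance at complete mixing: C_std·(Q_w + Q_r) = Q_w·C_e + Q_r·C_b.
Rearranging, Q_w = Q_r·(C_std − C_b)/(C_e − C_std) = 0.97·(0.0128 − 0.0028) / (0.43 − 0.0128) = 0.02325 m³/s.
= 23.25 L/s.

23.3 L/s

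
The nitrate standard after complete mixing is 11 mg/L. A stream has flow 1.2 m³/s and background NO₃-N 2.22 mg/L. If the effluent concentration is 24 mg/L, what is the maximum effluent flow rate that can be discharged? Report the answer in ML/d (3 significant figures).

70.0 ML/d

Mass balance at complete mixing: C_std·(Q_w + Q_r) = Q_w·C_e + Q_r·C_b.
Rearranging, Q_w = Q_r·(C_std − C_b)/(C_e − C_std) = 1.2·(11 − 2.22) / (24 − 11) = 0.8105 m³/s.
= 70.02 ML/d.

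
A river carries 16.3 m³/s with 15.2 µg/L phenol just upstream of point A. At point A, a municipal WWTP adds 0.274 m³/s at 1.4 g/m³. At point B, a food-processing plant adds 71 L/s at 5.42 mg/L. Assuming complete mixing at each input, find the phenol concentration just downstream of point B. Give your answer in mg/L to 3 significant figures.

0.0611 mg/L

15.2 µg/L = 0.0152 mg/L.
After input A: C = (16.3·0.0152 + 0.274·1.4) / 16.57 = 0.03809 mg/L.
71 L/s = 0.071 m³/s.
After input B: C = (16.57·0.03809 + 0.071·5.42) / 16.65 = 0.06105 mg/L.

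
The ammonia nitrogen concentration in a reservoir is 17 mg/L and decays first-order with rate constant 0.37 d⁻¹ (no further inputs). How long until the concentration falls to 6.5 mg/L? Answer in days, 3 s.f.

2.60 d

t = ln(C₀/C)/k = ln(17/6.5)/0.37 = 0.9614/0.37 = 2.598 d.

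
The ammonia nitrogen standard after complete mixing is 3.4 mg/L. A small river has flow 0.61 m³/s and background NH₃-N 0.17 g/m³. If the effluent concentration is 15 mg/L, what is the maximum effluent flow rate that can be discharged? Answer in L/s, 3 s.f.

Mass balance at complete mixing: C_std·(Q_w + Q_r) = Q_w·C_e + Q_r·C_b.
Rearranging, Q_w = Q_r·(C_std − C_b)/(C_e − C_std) = 0.61·(3.4 − 0.17) / (15 − 3.4) = 0.1699 m³/s.
= 169.9 L/s.

170 L/s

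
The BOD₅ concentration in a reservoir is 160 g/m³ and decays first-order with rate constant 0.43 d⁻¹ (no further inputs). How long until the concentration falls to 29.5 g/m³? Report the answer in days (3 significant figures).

3.93 d

t = ln(C₀/C)/k = ln(160/29.5)/0.43 = 1.691/0.43 = 3.932 d.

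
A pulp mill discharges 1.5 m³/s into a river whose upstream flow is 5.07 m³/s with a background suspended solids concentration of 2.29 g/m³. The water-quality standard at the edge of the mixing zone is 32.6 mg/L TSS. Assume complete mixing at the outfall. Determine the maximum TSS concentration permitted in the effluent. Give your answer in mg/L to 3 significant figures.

Mass balance: 32.6·6.57 = 1.5·Cₑ + 5.07·2.29.
Cₑ = (214.2 − 11.61) / 1.5 = 135 mg/L.

135 mg/L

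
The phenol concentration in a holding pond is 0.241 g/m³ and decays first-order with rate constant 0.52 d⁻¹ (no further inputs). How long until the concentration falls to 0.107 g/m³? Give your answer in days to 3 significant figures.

1.56 d

t = ln(C₀/C)/k = ln(0.241/0.107)/0.52 = 0.812/0.52 = 1.561 d.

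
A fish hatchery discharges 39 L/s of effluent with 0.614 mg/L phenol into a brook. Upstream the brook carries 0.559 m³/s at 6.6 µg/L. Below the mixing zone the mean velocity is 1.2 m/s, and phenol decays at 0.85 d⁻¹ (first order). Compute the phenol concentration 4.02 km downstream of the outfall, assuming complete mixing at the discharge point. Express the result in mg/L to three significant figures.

39 L/s = 0.039 m³/s.
6.6 µg/L = 0.0066 mg/L.
After complete mixing, C₀ = (0.039·0.614 + 0.559·0.0066) / 0.598 = 0.04621 mg/L.
Travel time t = 4020 m / 1.2 m/s = 3350 s = 0.03877 d.
C = 0.04621·exp(−0.85·0.03877) = 0.04621·0.9676 = 0.04471 mg/L.

0.0447 mg/L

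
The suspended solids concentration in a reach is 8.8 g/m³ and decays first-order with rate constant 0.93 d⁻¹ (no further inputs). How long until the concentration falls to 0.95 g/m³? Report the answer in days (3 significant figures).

2.39 d

t = ln(C₀/C)/k = ln(8.8/0.95)/0.93 = 2.226/0.93 = 2.394 d.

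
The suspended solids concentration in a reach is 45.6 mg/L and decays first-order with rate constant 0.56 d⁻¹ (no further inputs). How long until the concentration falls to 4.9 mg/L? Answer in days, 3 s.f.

t = ln(C₀/C)/k = ln(45.6/4.9)/0.56 = 2.231/0.56 = 3.983 d.

3.98 d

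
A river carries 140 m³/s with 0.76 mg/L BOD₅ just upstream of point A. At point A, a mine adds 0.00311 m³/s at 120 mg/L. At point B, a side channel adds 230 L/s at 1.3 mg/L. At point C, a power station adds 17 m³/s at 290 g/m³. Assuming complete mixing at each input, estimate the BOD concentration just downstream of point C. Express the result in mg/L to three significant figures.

After input A: C = (140·0.76 + 0.00311·120) / 140 = 0.7626 mg/L.
230 L/s = 0.23 m³/s.
After input B: C = (140·0.7626 + 0.23·1.3) / 140.2 = 0.7635 mg/L.
After input C: C = (140.2·0.7635 + 17·290) / 157.2 = 32.04 mg/L.

32.0 mg/L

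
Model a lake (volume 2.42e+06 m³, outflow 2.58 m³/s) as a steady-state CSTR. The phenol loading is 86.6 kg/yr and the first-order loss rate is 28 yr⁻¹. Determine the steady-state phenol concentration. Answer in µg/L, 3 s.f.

Outflow Q = 2.58 m³/s × 3.156e+07 s/yr = 8.142e+07 m³/yr.
Steady-state CSTR mass balance: W = Q·C + k·V·C, so C = W/(Q + kV).
Q + kV = 8.142e+07 + 28·2.42e+06 = 1.492e+08 m³/yr.
C = 86.6/1.492e+08 = 5.805e-07 kg/m³ = 0.0005805 mg/L = 0.5805 µg/L.

0.581 µg/L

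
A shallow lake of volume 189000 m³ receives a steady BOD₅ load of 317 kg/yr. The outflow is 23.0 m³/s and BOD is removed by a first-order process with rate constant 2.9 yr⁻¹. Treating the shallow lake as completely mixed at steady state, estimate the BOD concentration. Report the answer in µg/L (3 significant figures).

Outflow Q = 23.0 m³/s × 3.156e+07 s/yr = 7.258e+08 m³/yr.
Steady-state CSTR mass balance: W = Q·C + k·V·C, so C = W/(Q + kV).
Q + kV = 7.258e+08 + 2.9·189000 = 7.264e+08 m³/yr.
C = 317/7.264e+08 = 4.364e-07 kg/m³ = 0.0004364 mg/L = 0.4364 µg/L.

0.436 µg/L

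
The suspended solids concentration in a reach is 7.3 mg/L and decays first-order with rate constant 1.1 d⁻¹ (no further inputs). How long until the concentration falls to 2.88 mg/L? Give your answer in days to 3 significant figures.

0.846 d

t = ln(C₀/C)/k = ln(7.3/2.88)/1.1 = 0.9301/1.1 = 0.8455 d.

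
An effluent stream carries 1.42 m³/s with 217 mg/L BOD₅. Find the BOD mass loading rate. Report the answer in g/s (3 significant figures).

308 g/s

Mass flux = Q·C = 1.42 m³/s × 217 g/m³ = 308.1 g/s.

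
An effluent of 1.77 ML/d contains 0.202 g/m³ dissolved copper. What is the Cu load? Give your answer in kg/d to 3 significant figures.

0.358 kg/d

1.77 ML/d = 0.02049 m³/s.
Mass flux = Q·C = 0.02049 m³/s × 0.202 g/m³ = 0.004138 g/s.
= 0.004138 g/s × 86.4 = 0.3575 kg/d.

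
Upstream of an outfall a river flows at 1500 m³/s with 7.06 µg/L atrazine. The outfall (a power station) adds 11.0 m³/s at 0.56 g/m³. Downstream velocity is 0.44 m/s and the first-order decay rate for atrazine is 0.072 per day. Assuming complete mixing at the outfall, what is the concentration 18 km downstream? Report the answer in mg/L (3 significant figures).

0.0107 mg/L

7.06 µg/L = 0.00706 mg/L.
After complete mixing, C₀ = (11·0.56 + 1500·0.00706) / 1511 = 0.01109 mg/L.
Travel time t = 1.8e+04 m / 0.44 m/s = 4.091e+04 s = 0.4735 d.
C = 0.01109·exp(−0.072·0.4735) = 0.01109·0.9665 = 0.01071 mg/L.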